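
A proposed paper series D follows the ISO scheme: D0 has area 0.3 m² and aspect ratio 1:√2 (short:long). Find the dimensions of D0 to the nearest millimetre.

Let the short side be w mm. Then w · w√2 = 0.3 m² = 300,000 mm².
w² = 300,000/√2, so w ≈ 460.6 mm; long side = w√2 ≈ 651.4 mm.

461 × 651 mm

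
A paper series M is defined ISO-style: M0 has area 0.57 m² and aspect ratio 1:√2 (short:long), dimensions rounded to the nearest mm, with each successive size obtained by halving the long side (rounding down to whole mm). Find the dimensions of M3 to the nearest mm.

Let M0's short side be w mm. w · w√2 = 0.57 m² = 570,000 mm², so w ≈ 634.9 mm and w√2 ≈ 897.8 mm → M0 = 635 × 898 mm.
M1: ⌊898/2⌋ × 635 = 449 × 635 mm
M2: ⌊635/2⌋ × 449 = 317 × 449 mm
M3: ⌊449/2⌋ × 317 = 224 × 317 mm

224 × 317 mm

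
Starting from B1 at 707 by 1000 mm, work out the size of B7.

B2: ⌊1000/2⌋ × 707 = 500 × 707 mm
B3: ⌊707/2⌋ × 500 = 353 × 500 mm
B4: ⌊500/2⌋ × 353 = 250 × 353 mm
B5: ⌊353/2⌋ × 250 = 176 × 250 mm
B6: ⌊250/2⌋ × 176 = 125 × 176 mm
B7: ⌊176/2⌋ × 125 = 88 × 125 mm

88 × 125 mm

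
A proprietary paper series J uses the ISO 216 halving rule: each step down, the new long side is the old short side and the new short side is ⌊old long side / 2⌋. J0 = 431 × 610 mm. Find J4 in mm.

J1: ⌊610/2⌋ × 431 = 305 × 431 mm
J2: ⌊431/2⌋ × 305 = 215 × 305 mm
J3: ⌊305/2⌋ × 215 = 152 × 215 mm
J4: ⌊215/2⌋ × 152 = 107 × 152 mm

107 × 152 mm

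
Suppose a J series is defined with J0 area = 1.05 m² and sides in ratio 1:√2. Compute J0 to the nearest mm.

Let the short side be w mm. Then w · w√2 = 1.05 m² = 1,050,000 mm².
w² = 1,050,000/√2, so w ≈ 861.7 mm; long side = w√2 ≈ 1218.6 mm.

862 × 1219 mm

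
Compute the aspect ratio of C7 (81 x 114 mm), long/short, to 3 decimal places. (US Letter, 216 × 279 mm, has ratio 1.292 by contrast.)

114 / 81 = 1.407
ISO 216 targets √2 ≈ 1.414; the -0.007 deviation is from mm rounding.

1.407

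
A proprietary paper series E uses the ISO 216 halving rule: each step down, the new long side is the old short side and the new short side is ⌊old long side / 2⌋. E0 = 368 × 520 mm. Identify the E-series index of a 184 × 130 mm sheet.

E0: 368 × 520 mm
E1: 260 × 368 mm
E2: 184 × 260 mm
E3: 130 × 184 mm
E4: 92 × 130 mm
→ matches E3.

E3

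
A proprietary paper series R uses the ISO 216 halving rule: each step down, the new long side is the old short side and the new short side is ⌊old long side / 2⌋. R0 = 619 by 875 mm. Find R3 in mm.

218 × 309 mm

R1: ⌊875/2⌋ × 619 = 437 × 619 mm
R2: ⌊619/2⌋ × 437 = 309 × 437 mm
R3: ⌊437/2⌋ × 309 = 218 × 309 mm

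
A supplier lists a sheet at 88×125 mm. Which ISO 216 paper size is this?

B7 (88 × 125 mm)

Aspect ratio 125/88 ≈ 1.420 — close to the ISO √2 ≈ 1.414.
In the B-series (B0 = 1000 × 1414 mm): B7 = 88 × 125 mm.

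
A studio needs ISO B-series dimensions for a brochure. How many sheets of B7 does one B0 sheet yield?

Each ISO step halves the sheet: 1 × B0 → 2 × B1 → 4 × B2 → 8 × B3 → …
From B0 to B7 is 7 halving steps: 2^7 = 128.

128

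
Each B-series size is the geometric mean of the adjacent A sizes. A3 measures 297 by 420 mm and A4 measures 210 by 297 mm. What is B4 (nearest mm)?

Short side: √(297 · 210) = √62370 ≈ 249.7 → 250 mm
Long side: √(420 · 297) = √124740 ≈ 353.2 → 353 mm

250 × 353 mm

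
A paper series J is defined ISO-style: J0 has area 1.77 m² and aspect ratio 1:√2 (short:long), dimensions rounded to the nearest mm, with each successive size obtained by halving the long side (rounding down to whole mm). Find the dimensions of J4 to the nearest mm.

279 × 395 mm

Let J0's short side be w mm. w · w√2 = 1.77 m² = 1,770,000 mm², so w ≈ 1118.7 mm and w√2 ≈ 1582.1 mm → J0 = 1119 × 1582 mm.
J1: ⌊1582/2⌋ × 1119 = 791 × 1119 mm
J2: ⌊1119/2⌋ × 791 = 559 × 791 mm
J3: ⌊791/2⌋ × 559 = 395 × 559 mm
J4: ⌊559/2⌋ × 395 = 279 × 395 mm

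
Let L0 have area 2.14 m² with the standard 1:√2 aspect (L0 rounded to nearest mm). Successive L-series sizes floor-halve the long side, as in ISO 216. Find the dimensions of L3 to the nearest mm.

Let L0's short side be w mm. w · w√2 = 2.14 m² = 2,140,000 mm², so w ≈ 1230.1 mm and w√2 ≈ 1739.7 mm → L0 = 1230 × 1740 mm.
L1: ⌊1740/2⌋ × 1230 = 870 × 1230 mm
L2: ⌊1230/2⌋ × 870 = 615 × 870 mm
L3: ⌊870/2⌋ × 615 = 435 × 615 mm

435 × 615 mm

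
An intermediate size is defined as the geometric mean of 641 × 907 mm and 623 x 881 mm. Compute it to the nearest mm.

Short side: √(641 · 623) = √399343 ≈ 631.9 → 632 mm
Long side: √(907 · 881) = √799067 ≈ 893.9 → 894 mm

632 × 894 mm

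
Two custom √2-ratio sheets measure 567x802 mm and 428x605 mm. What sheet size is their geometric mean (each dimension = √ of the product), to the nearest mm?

Short side: √(567 · 428) = √242676 ≈ 492.6 → 493 mm
Long side: √(802 · 605) = √485210 ≈ 696.6 → 697 mm

493 × 697 mm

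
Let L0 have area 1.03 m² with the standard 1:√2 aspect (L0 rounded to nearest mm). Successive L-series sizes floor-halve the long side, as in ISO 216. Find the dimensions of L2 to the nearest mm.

426 × 603 mm

Let L0's short side be w mm. w · w√2 = 1.03 m² = 1,030,000 mm², so w ≈ 853.4 mm and w√2 ≈ 1206.9 mm → L0 = 853 × 1207 mm.
L1: ⌊1207/2⌋ × 853 = 603 × 853 mm
L2: ⌊853/2⌋ × 603 = 426 × 603 mm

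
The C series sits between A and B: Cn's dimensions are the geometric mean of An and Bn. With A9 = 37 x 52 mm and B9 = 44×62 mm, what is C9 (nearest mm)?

Short side: √(37 · 44) = √1628 ≈ 40.3 → 40 mm
Long side: √(52 · 62) = √3224 ≈ 56.8 → 57 mm

40 × 57 mm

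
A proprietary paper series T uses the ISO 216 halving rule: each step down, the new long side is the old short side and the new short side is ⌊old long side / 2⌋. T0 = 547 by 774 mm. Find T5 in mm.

T1: ⌊774/2⌋ × 547 = 387 × 547 mm
T2: ⌊547/2⌋ × 387 = 273 × 387 mm
T3: ⌊387/2⌋ × 273 = 193 × 273 mm
T4: ⌊273/2⌋ × 193 = 136 × 193 mm
T5: ⌊193/2⌋ × 136 = 96 × 136 mm

96 × 136 mm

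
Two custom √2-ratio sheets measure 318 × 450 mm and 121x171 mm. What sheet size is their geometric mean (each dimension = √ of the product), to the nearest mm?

196 × 277 mm

Short side: √(318 · 121) = √38478 ≈ 196.2 → 196 mm
Long side: √(450 · 171) = √76950 ≈ 277.4 → 277 mm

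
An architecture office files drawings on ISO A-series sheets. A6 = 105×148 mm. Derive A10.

26 × 37 mm

A7: ⌊148/2⌋ × 105 = 74 × 105 mm
A8: ⌊105/2⌋ × 74 = 52 × 74 mm
A9: ⌊74/2⌋ × 52 = 37 × 52 mm
A10: ⌊52/2⌋ × 37 = 26 × 37 mm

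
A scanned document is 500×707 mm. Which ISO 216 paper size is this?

Aspect ratio 707/500 ≈ 1.414 — close to the ISO √2 ≈ 1.414.
In the B-series (B0 = 1000 × 1414 mm): B2 = 500 × 707 mm.

B2 (500 × 707 mm)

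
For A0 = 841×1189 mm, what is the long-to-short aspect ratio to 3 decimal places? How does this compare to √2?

1.414

1189 / 841 = 1.414
Matches √2 ≈ 1.414 — the ISO 216 defining ratio.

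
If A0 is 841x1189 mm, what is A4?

A1: ⌊1189/2⌋ × 841 = 594 × 841 mm
A2: ⌊841/2⌋ × 594 = 420 × 594 mm
A3: ⌊594/2⌋ × 420 = 297 × 420 mm
A4: ⌊420/2⌋ × 297 = 210 × 297 mm

210 × 297 mm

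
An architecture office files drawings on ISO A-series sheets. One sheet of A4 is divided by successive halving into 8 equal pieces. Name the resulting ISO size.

8 = 2^3, so 3 halving steps.
A4 → A5 → … → A7 after 3 steps.

A7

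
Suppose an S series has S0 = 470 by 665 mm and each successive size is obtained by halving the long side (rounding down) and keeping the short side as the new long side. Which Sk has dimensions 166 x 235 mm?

S3

S0: 470 × 665 mm
S1: 332 × 470 mm
S2: 235 × 332 mm
S3: 166 × 235 mm
S4: 117 × 166 mm
→ matches S3.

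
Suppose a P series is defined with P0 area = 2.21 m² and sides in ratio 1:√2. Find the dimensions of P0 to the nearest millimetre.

1250 × 1768 mm

Let the short side be w mm. Then w · w√2 = 2.21 m² = 2,210,000 mm².
w² = 2,210,000/√2, so w ≈ 1250.1 mm; long side = w√2 ≈ 1767.9 mm.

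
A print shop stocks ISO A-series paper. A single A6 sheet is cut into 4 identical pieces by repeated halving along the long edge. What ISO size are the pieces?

4 = 2^2, so 2 halving steps.
A6 → A7 → … → A8 after 2 steps.

A8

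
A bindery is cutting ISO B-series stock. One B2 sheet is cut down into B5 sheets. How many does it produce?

B2 = 500 × 707 mm; B5 = 176 × 250 mm.
Each halving step doubles the count; 3 steps from B2 to B5.
2^3 = 8.

8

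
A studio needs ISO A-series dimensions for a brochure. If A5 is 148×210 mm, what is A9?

37 × 52 mm

A6: ⌊210/2⌋ × 148 = 105 × 148 mm
A7: ⌊148/2⌋ × 105 = 74 × 105 mm
A8: ⌊105/2⌋ × 74 = 52 × 74 mm
A9: ⌊74/2⌋ × 52 = 37 × 52 mm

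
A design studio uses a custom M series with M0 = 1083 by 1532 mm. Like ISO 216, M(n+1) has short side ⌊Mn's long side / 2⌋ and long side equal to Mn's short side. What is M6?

M1 = 766 × 1083 mm (from M0 by 1 halving).
M2: ⌊1083/2⌋ × 766 = 541 × 766 mm
M3: ⌊766/2⌋ × 541 = 383 × 541 mm
M4: ⌊541/2⌋ × 383 = 270 × 383 mm
M5: ⌊383/2⌋ × 270 = 191 × 270 mm
M6: ⌊270/2⌋ × 191 = 135 × 191 mm

135 × 191 mm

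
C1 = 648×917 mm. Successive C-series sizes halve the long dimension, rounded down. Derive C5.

162 × 229 mm

C2: ⌊917/2⌋ × 648 = 458 × 648 mm
C3: ⌊648/2⌋ × 458 = 324 × 458 mm
C4: ⌊458/2⌋ × 324 = 229 × 324 mm
C5: ⌊324/2⌋ × 229 = 162 × 229 mm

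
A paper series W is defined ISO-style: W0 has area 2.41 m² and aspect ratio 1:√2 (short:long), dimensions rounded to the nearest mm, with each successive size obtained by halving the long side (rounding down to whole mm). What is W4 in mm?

326 × 461 mm

Let W0's short side be w mm. w · w√2 = 2.41 m² = 2,410,000 mm², so w ≈ 1305.4 mm and w√2 ≈ 1846.1 mm → W0 = 1305 × 1846 mm.
W1: ⌊1846/2⌋ × 1305 = 923 × 1305 mm
W2: ⌊1305/2⌋ × 923 = 652 × 923 mm
W3: ⌊923/2⌋ × 652 = 461 × 652 mm
W4: ⌊652/2⌋ × 461 = 326 × 461 mm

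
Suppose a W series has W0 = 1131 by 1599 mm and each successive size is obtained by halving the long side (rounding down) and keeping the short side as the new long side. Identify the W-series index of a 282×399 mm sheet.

W0: 1131 × 1599 mm
W1: 799 × 1131 mm
W2: 565 × 799 mm
W3: 399 × 565 mm
W4: 282 × 399 mm
W5: 199 × 282 mm
→ matches W4.

W4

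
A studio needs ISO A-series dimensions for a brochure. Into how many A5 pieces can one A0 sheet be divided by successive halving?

32

Each ISO step halves the sheet: 1 × A0 → 2 × A1 → 4 × A2 → 8 × A3 → …
From A0 to A5 is 5 halving steps: 2^5 = 32.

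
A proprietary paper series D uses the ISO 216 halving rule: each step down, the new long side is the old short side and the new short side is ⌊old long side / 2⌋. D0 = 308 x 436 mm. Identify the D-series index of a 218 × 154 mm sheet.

D0: 308 × 436 mm
D1: 218 × 308 mm
D2: 154 × 218 mm
D3: 109 × 154 mm
→ matches D2.

D2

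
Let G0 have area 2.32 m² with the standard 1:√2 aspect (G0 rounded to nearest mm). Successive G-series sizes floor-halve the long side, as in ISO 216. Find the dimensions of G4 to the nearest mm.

320 × 452 mm

Let G0's short side be w mm. w · w√2 = 2.32 m² = 2,320,000 mm², so w ≈ 1280.8 mm and w√2 ≈ 1811.3 mm → G0 = 1281 × 1811 mm.
G1: ⌊1811/2⌋ × 1281 = 905 × 1281 mm
G2: ⌊1281/2⌋ × 905 = 640 × 905 mm
G3: ⌊905/2⌋ × 640 = 452 × 640 mm
G4: ⌊640/2⌋ × 452 = 320 × 452 mm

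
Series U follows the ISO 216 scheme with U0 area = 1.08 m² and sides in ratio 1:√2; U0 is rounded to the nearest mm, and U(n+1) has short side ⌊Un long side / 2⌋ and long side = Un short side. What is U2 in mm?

437 × 618 mm

Let U0's short side be w mm. w · w√2 = 1.08 m² = 1,080,000 mm², so w ≈ 873.9 mm and w√2 ≈ 1235.9 mm → U0 = 874 × 1236 mm.
U1: ⌊1236/2⌋ × 874 = 618 × 874 mm
U2: ⌊874/2⌋ × 618 = 437 × 618 mm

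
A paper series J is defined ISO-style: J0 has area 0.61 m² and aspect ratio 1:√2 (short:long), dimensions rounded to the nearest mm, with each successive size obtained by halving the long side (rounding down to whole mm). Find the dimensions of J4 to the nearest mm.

Let J0's short side be w mm. w · w√2 = 0.61 m² = 610,000 mm², so w ≈ 656.8 mm and w√2 ≈ 928.8 mm → J0 = 657 × 929 mm.
J1: ⌊929/2⌋ × 657 = 464 × 657 mm
J2: ⌊657/2⌋ × 464 = 328 × 464 mm
J3: ⌊464/2⌋ × 328 = 232 × 328 mm
J4: ⌊328/2⌋ × 232 = 164 × 232 mm

164 × 232 mm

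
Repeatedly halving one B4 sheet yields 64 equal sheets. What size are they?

B10

64 = 2^6, so 6 halving steps.
B4 → B5 → … → B10 after 6 steps.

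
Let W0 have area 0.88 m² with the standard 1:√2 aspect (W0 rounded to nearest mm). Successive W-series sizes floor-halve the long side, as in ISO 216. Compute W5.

139 × 197 mm

Let W0's short side be w mm. w · w√2 = 0.88 m² = 880,000 mm², so w ≈ 788.8 mm and w√2 ≈ 1115.6 mm → W0 = 789 × 1116 mm.
W1: ⌊1116/2⌋ × 789 = 558 × 789 mm
W2: ⌊789/2⌋ × 558 = 394 × 558 mm
W3: ⌊558/2⌋ × 394 = 279 × 394 mm
W4: ⌊394/2⌋ × 279 = 197 × 279 mm
W5: ⌊279/2⌋ × 197 = 139 × 197 mm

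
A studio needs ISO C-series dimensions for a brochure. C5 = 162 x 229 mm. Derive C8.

57 × 81 mm

C6: ⌊229/2⌋ × 162 = 114 × 162 mm
C7: ⌊162/2⌋ × 114 = 81 × 114 mm
C8: ⌊114/2⌋ × 81 = 57 × 81 mm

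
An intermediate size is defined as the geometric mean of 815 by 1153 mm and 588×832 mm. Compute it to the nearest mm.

Short side: √(815 · 588) = √479220 ≈ 692.3 → 692 mm
Long side: √(1153 · 832) = √959296 ≈ 979.4 → 979 mm

692 × 979 mm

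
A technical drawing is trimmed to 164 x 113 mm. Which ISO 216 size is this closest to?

Aspect ratio 164/113 ≈ 1.451 (ISO target is √2 ≈ 1.414).
In the C-series (envelope sizes, between A and B): C6 = 114 × 162 mm.
Off by 3 mm total — nearest standard size.

C6 (114 × 162 mm)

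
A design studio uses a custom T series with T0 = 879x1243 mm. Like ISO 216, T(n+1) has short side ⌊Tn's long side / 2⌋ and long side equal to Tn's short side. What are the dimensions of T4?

T1: ⌊1243/2⌋ × 879 = 621 × 879 mm
T2: ⌊879/2⌋ × 621 = 439 × 621 mm
T3: ⌊621/2⌋ × 439 = 310 × 439 mm
T4: ⌊439/2⌋ × 310 = 219 × 310 mm

219 × 310 mm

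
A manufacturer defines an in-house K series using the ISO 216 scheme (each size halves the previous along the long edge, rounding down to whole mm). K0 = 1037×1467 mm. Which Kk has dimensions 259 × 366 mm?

K4

K0: 1037 × 1467 mm
K1: 733 × 1037 mm
K2: 518 × 733 mm
K3: 366 × 518 mm
K4: 259 × 366 mm
K5: 183 × 259 mm
→ matches K4.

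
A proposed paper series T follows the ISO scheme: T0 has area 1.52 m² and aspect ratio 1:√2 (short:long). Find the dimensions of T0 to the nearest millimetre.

1037 × 1466 mm

Let the short side be w mm. Then w · w√2 = 1.52 m² = 1,520,000 mm².
w² = 1,520,000/√2, so w ≈ 1036.7 mm; long side = w√2 ≈ 1466.2 mm.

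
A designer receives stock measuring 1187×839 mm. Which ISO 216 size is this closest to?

Aspect ratio 1187/839 ≈ 1.415 — close to the ISO √2 ≈ 1.414.
In the A-series (A0 area = 1 m²): A0 = 841 × 1189 mm.
Off by 4 mm total — nearest standard size.

A0 (841 × 1189 mm)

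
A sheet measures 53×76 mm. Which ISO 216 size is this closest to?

A8 (52 × 74 mm)

Aspect ratio 76/53 ≈ 1.434 (ISO target is √2 ≈ 1.414).
In the A-series (A0 area = 1 m²): A8 = 52 × 74 mm.
Off by 3 mm total — nearest standard size.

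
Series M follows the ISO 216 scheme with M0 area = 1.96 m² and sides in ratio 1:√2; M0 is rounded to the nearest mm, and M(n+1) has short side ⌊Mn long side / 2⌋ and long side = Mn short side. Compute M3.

416 × 588 mm

Let M0's short side be w mm. w · w√2 = 1.96 m² = 1,960,000 mm², so w ≈ 1177.3 mm and w√2 ≈ 1664.9 mm → M0 = 1177 × 1665 mm.
M1: ⌊1665/2⌋ × 1177 = 832 × 1177 mm
M2: ⌊1177/2⌋ × 832 = 588 × 832 mm
M3: ⌊832/2⌋ × 588 = 416 × 588 mm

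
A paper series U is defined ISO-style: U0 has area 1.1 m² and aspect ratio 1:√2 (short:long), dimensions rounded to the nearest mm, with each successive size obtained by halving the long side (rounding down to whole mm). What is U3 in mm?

311 × 441 mm

Let U0's short side be w mm. w · w√2 = 1.1 m² = 1,100,000 mm², so w ≈ 881.9 mm and w√2 ≈ 1247.3 mm → U0 = 882 × 1247 mm.
U1: ⌊1247/2⌋ × 882 = 623 × 882 mm
U2: ⌊882/2⌋ × 623 = 441 × 623 mm
U3: ⌊623/2⌋ × 441 = 311 × 441 mm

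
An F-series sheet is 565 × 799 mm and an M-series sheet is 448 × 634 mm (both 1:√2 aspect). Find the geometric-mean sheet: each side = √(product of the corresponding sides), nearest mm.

Short side: √(565 · 448) = √253120 ≈ 503.1 → 503 mm
Long side: √(799 · 634) = √506566 ≈ 711.7 → 712 mm

503 × 712 mm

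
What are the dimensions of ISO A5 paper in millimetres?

A0 = 841 × 1189 mm (A0 has area 1 m², aspect 1:√2).
A1: ⌊1189/2⌋ × 841 = 594 × 841 mm
A2: ⌊841/2⌋ × 594 = 420 × 594 mm
A3: ⌊594/2⌋ × 420 = 297 × 420 mm
A4: ⌊420/2⌋ × 297 = 210 × 297 mm
A5: ⌊297/2⌋ × 210 = 148 × 210 mm

148 × 210 mm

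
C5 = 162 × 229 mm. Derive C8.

C6: ⌊229/2⌋ × 162 = 114 × 162 mm
C7: ⌊162/2⌋ × 114 = 81 × 114 mm
C8: ⌊114/2⌋ × 81 = 57 × 81 mm

57 × 81 mm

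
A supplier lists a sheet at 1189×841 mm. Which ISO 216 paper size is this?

Aspect ratio 1189/841 ≈ 1.414 — close to the ISO √2 ≈ 1.414.
In the A-series (A0 area = 1 m²): A0 = 841 × 1189 mm.

A0 (841 × 1189 mm)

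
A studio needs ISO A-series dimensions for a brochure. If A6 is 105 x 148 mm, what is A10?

26 × 37 mm

A7: ⌊148/2⌋ × 105 = 74 × 105 mm
A8: ⌊105/2⌋ × 74 = 52 × 74 mm
A9: ⌊74/2⌋ × 52 = 37 × 52 mm
A10: ⌊52/2⌋ × 37 = 26 × 37 mm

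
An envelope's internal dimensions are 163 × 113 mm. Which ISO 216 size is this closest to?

C6 (114 × 162 mm)

Aspect ratio 163/113 ≈ 1.442 (ISO target is √2 ≈ 1.414).
In the C-series (envelope sizes, between A and B): C6 = 114 × 162 mm.
Off by 2 mm total — nearest standard size.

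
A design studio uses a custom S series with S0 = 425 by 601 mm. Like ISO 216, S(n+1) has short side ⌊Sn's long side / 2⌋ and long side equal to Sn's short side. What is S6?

53 × 75 mm

S1 = 300 × 425 mm (from S0 by 1 halving).
S2: ⌊425/2⌋ × 300 = 212 × 300 mm
S3: ⌊300/2⌋ × 212 = 150 × 212 mm
S4: ⌊212/2⌋ × 150 = 106 × 150 mm
S5: ⌊150/2⌋ × 106 = 75 × 106 mm
S6: ⌊106/2⌋ × 75 = 53 × 75 mm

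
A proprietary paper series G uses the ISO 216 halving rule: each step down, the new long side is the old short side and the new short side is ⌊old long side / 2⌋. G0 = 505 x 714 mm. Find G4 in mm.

G1 = 357 × 505 mm (from G0 by 1 halving).
G2: ⌊505/2⌋ × 357 = 252 × 357 mm
G3: ⌊357/2⌋ × 252 = 178 × 252 mm
G4: ⌊252/2⌋ × 178 = 126 × 178 mm

126 × 178 mm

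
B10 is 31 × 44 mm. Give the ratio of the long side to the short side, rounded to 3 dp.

44 / 31 = 1.419
ISO 216 targets √2 ≈ 1.414; the +0.005 deviation is from mm rounding.

1.419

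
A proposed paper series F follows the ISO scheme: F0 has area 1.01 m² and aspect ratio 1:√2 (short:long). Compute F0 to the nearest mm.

845 × 1195 mm

Let the short side be w mm. Then w · w√2 = 1.01 m² = 1,010,000 mm².
w² = 1,010,000/√2, so w ≈ 845.1 mm; long side = w√2 ≈ 1195.1 mm.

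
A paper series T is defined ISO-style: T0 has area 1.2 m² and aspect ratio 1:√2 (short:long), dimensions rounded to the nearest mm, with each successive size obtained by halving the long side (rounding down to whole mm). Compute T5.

162 × 230 mm

Let T0's short side be w mm. w · w√2 = 1.2 m² = 1,200,000 mm², so w ≈ 921.2 mm and w√2 ≈ 1302.7 mm → T0 = 921 × 1303 mm.
T1: ⌊1303/2⌋ × 921 = 651 × 921 mm
T2: ⌊921/2⌋ × 651 = 460 × 651 mm
T3: ⌊651/2⌋ × 460 = 325 × 460 mm
T4: ⌊460/2⌋ × 325 = 230 × 325 mm
T5: ⌊325/2⌋ × 230 = 162 × 230 mm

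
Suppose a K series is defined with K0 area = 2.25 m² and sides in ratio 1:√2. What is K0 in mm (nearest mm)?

1261 × 1784 mm

Let the short side be w mm. Then w · w√2 = 2.25 m² = 2,250,000 mm².
w² = 2,250,000/√2, so w ≈ 1261.3 mm; long side = w√2 ≈ 1783.8 mm.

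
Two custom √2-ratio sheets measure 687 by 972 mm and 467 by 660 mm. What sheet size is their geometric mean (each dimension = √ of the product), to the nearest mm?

566 × 801 mm

Short side: √(687 · 467) = √320829 ≈ 566.4 → 566 mm
Long side: √(972 · 660) = √641520 ≈ 800.9 → 801 mm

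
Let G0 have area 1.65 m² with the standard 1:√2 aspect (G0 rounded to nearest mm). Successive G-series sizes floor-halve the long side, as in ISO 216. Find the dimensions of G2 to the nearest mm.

Let G0's short side be w mm. w · w√2 = 1.65 m² = 1,650,000 mm², so w ≈ 1080.2 mm and w√2 ≈ 1527.6 mm → G0 = 1080 × 1528 mm.
G1: ⌊1528/2⌋ × 1080 = 764 × 1080 mm
G2: ⌊1080/2⌋ × 764 = 540 × 764 mm

540 × 764 mm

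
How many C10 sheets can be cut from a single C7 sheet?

Each ISO step halves the sheet: 1 × C7 → 2 × C8 → 4 × C9 → 8 × C10
From C7 to C10 is 3 halving steps: 2^3 = 8.

8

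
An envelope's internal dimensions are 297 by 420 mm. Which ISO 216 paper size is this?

A3 (297 × 420 mm)

Aspect ratio 420/297 ≈ 1.414 — close to the ISO √2 ≈ 1.414.
In the A-series (A0 area = 1 m²): A3 = 297 × 420 mm.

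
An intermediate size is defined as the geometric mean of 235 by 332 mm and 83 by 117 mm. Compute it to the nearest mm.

140 × 197 mm

Short side: √(235 · 83) = √19505 ≈ 139.7 → 140 mm
Long side: √(332 · 117) = √38844 ≈ 197.1 → 197 mm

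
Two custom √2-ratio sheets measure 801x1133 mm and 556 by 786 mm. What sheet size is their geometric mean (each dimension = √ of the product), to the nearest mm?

Short side: √(801 · 556) = √445356 ≈ 667.3 → 667 mm
Long side: √(1133 · 786) = √890538 ≈ 943.7 → 944 mm

667 × 944 mm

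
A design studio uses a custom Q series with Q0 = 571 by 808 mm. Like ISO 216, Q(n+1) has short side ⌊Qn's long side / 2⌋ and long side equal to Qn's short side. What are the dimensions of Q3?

202 × 285 mm

Q1: ⌊808/2⌋ × 571 = 404 × 571 mm
Q2: ⌊571/2⌋ × 404 = 285 × 404 mm
Q3: ⌊404/2⌋ × 285 = 202 × 285 mm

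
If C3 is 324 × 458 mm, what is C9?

40 × 57 mm

C4: ⌊458/2⌋ × 324 = 229 × 324 mm
C5: ⌊324/2⌋ × 229 = 162 × 229 mm
C6: ⌊229/2⌋ × 162 = 114 × 162 mm
C7: ⌊162/2⌋ × 114 = 81 × 114 mm
C8: ⌊114/2⌋ × 81 = 57 × 81 mm
C9: ⌊81/2⌋ × 57 = 40 × 57 mm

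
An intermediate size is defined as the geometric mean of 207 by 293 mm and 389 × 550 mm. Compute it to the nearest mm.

Short side: √(207 · 389) = √80523 ≈ 283.8 → 284 mm
Long side: √(293 · 550) = √161150 ≈ 401.4 → 401 mm

284 × 401 mm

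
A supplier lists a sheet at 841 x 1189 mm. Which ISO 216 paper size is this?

A0 (841 × 1189 mm)

Aspect ratio 1189/841 ≈ 1.414 — close to the ISO √2 ≈ 1.414.
In the A-series (A0 area = 1 m²): A0 = 841 × 1189 mm.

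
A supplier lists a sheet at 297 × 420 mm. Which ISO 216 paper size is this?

A3 (297 × 420 mm)

Aspect ratio 420/297 ≈ 1.414 — close to the ISO √2 ≈ 1.414.
In the A-series (A0 area = 1 m²): A3 = 297 × 420 mm.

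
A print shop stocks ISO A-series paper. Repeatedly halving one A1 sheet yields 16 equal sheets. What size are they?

16 = 2^4, so 4 halving steps.
A1 → A2 → … → A5 after 4 steps.

A5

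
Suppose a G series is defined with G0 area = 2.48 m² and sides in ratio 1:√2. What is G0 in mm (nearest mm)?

Let the short side be w mm. Then w · w√2 = 2.48 m² = 2,480,000 mm².
w² = 2,480,000/√2, so w ≈ 1324.2 mm; long side = w√2 ≈ 1872.8 mm.

1324 × 1873 mm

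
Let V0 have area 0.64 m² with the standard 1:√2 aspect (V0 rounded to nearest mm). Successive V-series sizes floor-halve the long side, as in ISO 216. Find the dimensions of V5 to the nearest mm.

118 × 168 mm

Let V0's short side be w mm. w · w√2 = 0.64 m² = 640,000 mm², so w ≈ 672.7 mm and w√2 ≈ 951.4 mm → V0 = 673 × 951 mm.
V1: ⌊951/2⌋ × 673 = 475 × 673 mm
V2: ⌊673/2⌋ × 475 = 336 × 475 mm
V3: ⌊475/2⌋ × 336 = 237 × 336 mm
V4: ⌊336/2⌋ × 237 = 168 × 237 mm
V5: ⌊237/2⌋ × 168 = 118 × 168 mm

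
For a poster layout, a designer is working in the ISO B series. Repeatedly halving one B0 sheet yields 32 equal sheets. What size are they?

B5

32 = 2^5, so 5 halving steps.
B0 → B1 → … → B5 after 5 steps.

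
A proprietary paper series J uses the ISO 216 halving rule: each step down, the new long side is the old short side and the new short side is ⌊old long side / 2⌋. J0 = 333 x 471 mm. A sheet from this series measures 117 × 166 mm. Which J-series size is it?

J0: 333 × 471 mm
J1: 235 × 333 mm
J2: 166 × 235 mm
J3: 117 × 166 mm
J4: 83 × 117 mm
→ matches J3.

J3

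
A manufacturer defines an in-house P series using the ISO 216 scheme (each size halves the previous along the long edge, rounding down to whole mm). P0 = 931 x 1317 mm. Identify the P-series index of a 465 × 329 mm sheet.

P3

P0: 931 × 1317 mm
P1: 658 × 931 mm
P2: 465 × 658 mm
P3: 329 × 465 mm
P4: 232 × 329 mm
→ matches P3.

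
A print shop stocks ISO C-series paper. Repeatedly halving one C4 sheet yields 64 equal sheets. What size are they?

64 = 2^6, so 6 halving steps.
C4 → C5 → … → C10 after 6 steps.

C10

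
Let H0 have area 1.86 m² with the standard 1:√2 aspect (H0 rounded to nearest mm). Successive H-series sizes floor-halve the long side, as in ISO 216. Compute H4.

Let H0's short side be w mm. w · w√2 = 1.86 m² = 1,860,000 mm², so w ≈ 1146.8 mm and w√2 ≈ 1621.9 mm → H0 = 1147 × 1622 mm.
H1: ⌊1622/2⌋ × 1147 = 811 × 1147 mm
H2: ⌊1147/2⌋ × 811 = 573 × 811 mm
H3: ⌊811/2⌋ × 573 = 405 × 573 mm
H4: ⌊573/2⌋ × 405 = 286 × 405 mm

286 × 405 mm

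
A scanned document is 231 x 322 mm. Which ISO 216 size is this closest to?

Aspect ratio 322/231 ≈ 1.394 (ISO target is √2 ≈ 1.414).
In the C-series (envelope sizes, between A and B): C4 = 229 × 324 mm.
Off by 4 mm total — nearest standard size.

C4 (229 × 324 mm)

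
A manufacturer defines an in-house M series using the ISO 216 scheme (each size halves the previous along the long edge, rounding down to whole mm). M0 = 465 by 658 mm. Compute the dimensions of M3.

164 × 232 mm

M1 = 329 × 465 mm (from M0 by 1 halving).
M2: ⌊465/2⌋ × 329 = 232 × 329 mm
M3: ⌊329/2⌋ × 232 = 164 × 232 mm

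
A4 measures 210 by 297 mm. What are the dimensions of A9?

A5: ⌊297/2⌋ × 210 = 148 × 210 mm
A6: ⌊210/2⌋ × 148 = 105 × 148 mm
A7: ⌊148/2⌋ × 105 = 74 × 105 mm
A8: ⌊105/2⌋ × 74 = 52 × 74 mm
A9: ⌊74/2⌋ × 52 = 37 × 52 mm

37 × 52 mm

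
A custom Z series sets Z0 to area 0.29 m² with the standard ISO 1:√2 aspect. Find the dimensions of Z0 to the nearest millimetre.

Let the short side be w mm. Then w · w√2 = 0.29 m² = 290,000 mm².
w² = 290,000/√2, so w ≈ 452.8 mm; long side = w√2 ≈ 640.4 mm.

453 × 640 mm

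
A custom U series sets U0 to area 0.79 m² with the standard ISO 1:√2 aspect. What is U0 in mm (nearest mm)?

Let the short side be w mm. Then w · w√2 = 0.79 m² = 790,000 mm².
w² = 790,000/√2, so w ≈ 747.4 mm; long side = w√2 ≈ 1057.0 mm.

747 × 1057 mm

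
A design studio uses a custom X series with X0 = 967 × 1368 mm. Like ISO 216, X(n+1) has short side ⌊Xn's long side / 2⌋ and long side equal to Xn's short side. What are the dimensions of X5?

171 × 241 mm

X1: ⌊1368/2⌋ × 967 = 684 × 967 mm
X2: ⌊967/2⌋ × 684 = 483 × 684 mm
X3: ⌊684/2⌋ × 483 = 342 × 483 mm
X4: ⌊483/2⌋ × 342 = 241 × 342 mm
X5: ⌊342/2⌋ × 241 = 171 × 241 mm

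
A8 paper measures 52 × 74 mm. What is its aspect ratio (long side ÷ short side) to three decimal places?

74 / 52 = 1.423
ISO 216 targets √2 ≈ 1.414; the +0.009 deviation is from mm rounding.

1.423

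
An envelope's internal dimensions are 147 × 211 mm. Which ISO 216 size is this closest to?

A5 (148 × 210 mm)

Aspect ratio 211/147 ≈ 1.435 (ISO target is √2 ≈ 1.414).
In the A-series (A0 area = 1 m²): A5 = 148 × 210 mm.
Off by 2 mm total — nearest standard size.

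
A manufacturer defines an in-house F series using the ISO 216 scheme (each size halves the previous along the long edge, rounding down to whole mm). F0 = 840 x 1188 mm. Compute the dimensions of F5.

148 × 210 mm

F1: ⌊1188/2⌋ × 840 = 594 × 840 mm
F2: ⌊840/2⌋ × 594 = 420 × 594 mm
F3: ⌊594/2⌋ × 420 = 297 × 420 mm
F4: ⌊420/2⌋ × 297 = 210 × 297 mm
F5: ⌊297/2⌋ × 210 = 148 × 210 mm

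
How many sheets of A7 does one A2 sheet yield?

32

Each ISO step halves the sheet: 1 × A2 → 2 × A3 → 4 × A4 → 8 × A5 → …
From A2 to A7 is 5 halving steps: 2^5 = 32.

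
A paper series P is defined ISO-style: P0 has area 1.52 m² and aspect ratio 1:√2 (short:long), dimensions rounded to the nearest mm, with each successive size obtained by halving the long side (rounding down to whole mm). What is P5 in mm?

Let P0's short side be w mm. w · w√2 = 1.52 m² = 1,520,000 mm², so w ≈ 1036.7 mm and w√2 ≈ 1466.2 mm → P0 = 1037 × 1466 mm.
P1: ⌊1466/2⌋ × 1037 = 733 × 1037 mm
P2: ⌊1037/2⌋ × 733 = 518 × 733 mm
P3: ⌊733/2⌋ × 518 = 366 × 518 mm
P4: ⌊518/2⌋ × 366 = 259 × 366 mm
P5: ⌊366/2⌋ × 259 = 183 × 259 mm

183 × 259 mm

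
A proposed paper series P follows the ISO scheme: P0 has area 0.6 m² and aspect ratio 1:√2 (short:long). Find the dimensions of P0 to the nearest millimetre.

651 × 921 mm

Let the short side be w mm. Then w · w√2 = 0.6 m² = 600,000 mm².
w² = 600,000/√2, so w ≈ 651.4 mm; long side = w√2 ≈ 921.2 mm.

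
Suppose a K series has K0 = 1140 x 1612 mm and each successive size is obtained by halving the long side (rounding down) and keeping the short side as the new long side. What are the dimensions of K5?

201 × 285 mm

K1: ⌊1612/2⌋ × 1140 = 806 × 1140 mm
K2: ⌊1140/2⌋ × 806 = 570 × 806 mm
K3: ⌊806/2⌋ × 570 = 403 × 570 mm
K4: ⌊570/2⌋ × 403 = 285 × 403 mm
K5: ⌊403/2⌋ × 285 = 201 × 285 mm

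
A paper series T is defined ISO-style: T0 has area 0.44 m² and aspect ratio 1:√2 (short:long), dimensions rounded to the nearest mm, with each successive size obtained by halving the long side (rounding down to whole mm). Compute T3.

Let T0's short side be w mm. w · w√2 = 0.44 m² = 440,000 mm², so w ≈ 557.8 mm and w√2 ≈ 788.8 mm → T0 = 558 × 789 mm.
T1: ⌊789/2⌋ × 558 = 394 × 558 mm
T2: ⌊558/2⌋ × 394 = 279 × 394 mm
T3: ⌊394/2⌋ × 279 = 197 × 279 mm

197 × 279 mm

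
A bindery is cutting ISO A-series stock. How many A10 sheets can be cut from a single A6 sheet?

16

A6 = 105 × 148 mm; A10 = 26 × 37 mm.
Each halving step doubles the count; 4 steps from A6 to A10.
2^4 = 16.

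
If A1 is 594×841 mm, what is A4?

210 × 297 mm

A2: ⌊841/2⌋ × 594 = 420 × 594 mm
A3: ⌊594/2⌋ × 420 = 297 × 420 mm
A4: ⌊420/2⌋ × 297 = 210 × 297 mm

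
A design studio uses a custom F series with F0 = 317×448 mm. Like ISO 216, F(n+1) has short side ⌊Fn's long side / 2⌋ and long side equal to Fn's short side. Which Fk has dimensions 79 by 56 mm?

F0: 317 × 448 mm
F1: 224 × 317 mm
F2: 158 × 224 mm
F3: 112 × 158 mm
F4: 79 × 112 mm
F5: 56 × 79 mm
F6: 39 × 56 mm
→ matches F5.

F5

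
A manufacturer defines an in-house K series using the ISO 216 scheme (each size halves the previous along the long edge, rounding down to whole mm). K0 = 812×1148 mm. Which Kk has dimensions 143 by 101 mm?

K0: 812 × 1148 mm
K1: 574 × 812 mm
K2: 406 × 574 mm
K3: 287 × 406 mm
K4: 203 × 287 mm
K5: 143 × 203 mm
K6: 101 × 143 mm
K7: 71 × 101 mm
→ matches K6.

K6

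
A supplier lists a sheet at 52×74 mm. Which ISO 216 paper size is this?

A8 (52 × 74 mm)

Aspect ratio 74/52 ≈ 1.423 — close to the ISO √2 ≈ 1.414.
In the A-series (A0 area = 1 m²): A8 = 52 × 74 mm.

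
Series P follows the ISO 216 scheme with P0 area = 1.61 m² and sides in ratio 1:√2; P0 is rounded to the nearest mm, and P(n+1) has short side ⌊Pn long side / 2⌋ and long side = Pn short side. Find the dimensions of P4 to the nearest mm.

Let P0's short side be w mm. w · w√2 = 1.61 m² = 1,610,000 mm², so w ≈ 1067.0 mm and w√2 ≈ 1508.9 mm → P0 = 1067 × 1509 mm.
P1: ⌊1509/2⌋ × 1067 = 754 × 1067 mm
P2: ⌊1067/2⌋ × 754 = 533 × 754 mm
P3: ⌊754/2⌋ × 533 = 377 × 533 mm
P4: ⌊533/2⌋ × 377 = 266 × 377 mm

266 × 377 mm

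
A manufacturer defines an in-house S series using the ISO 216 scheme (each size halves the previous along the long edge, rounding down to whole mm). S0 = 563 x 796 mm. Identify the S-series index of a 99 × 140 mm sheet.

S0: 563 × 796 mm
S1: 398 × 563 mm
S2: 281 × 398 mm
S3: 199 × 281 mm
S4: 140 × 199 mm
S5: 99 × 140 mm
S6: 70 × 99 mm
→ matches S5.

S5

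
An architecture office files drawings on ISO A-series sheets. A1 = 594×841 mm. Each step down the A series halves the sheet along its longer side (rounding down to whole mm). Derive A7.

74 × 105 mm

A2: ⌊841/2⌋ × 594 = 420 × 594 mm
A3: ⌊594/2⌋ × 420 = 297 × 420 mm
A4: ⌊420/2⌋ × 297 = 210 × 297 mm
A5: ⌊297/2⌋ × 210 = 148 × 210 mm
A6: ⌊210/2⌋ × 148 = 105 × 148 mm
A7: ⌊148/2⌋ × 105 = 74 × 105 mm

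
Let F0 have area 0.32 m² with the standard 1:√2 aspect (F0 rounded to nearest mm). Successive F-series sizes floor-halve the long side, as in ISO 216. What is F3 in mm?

168 × 238 mm

Let F0's short side be w mm. w · w√2 = 0.32 m² = 320,000 mm², so w ≈ 475.7 mm and w√2 ≈ 672.7 mm → F0 = 476 × 673 mm.
F1: ⌊673/2⌋ × 476 = 336 × 476 mm
F2: ⌊476/2⌋ × 336 = 238 × 336 mm
F3: ⌊336/2⌋ × 238 = 168 × 238 mm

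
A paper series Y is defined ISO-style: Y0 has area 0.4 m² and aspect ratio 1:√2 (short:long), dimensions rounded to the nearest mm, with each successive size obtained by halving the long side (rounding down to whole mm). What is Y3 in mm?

188 × 266 mm

Let Y0's short side be w mm. w · w√2 = 0.4 m² = 400,000 mm², so w ≈ 531.8 mm and w√2 ≈ 752.1 mm → Y0 = 532 × 752 mm.
Y1: ⌊752/2⌋ × 532 = 376 × 532 mm
Y2: ⌊532/2⌋ × 376 = 266 × 376 mm
Y3: ⌊376/2⌋ × 266 = 188 × 266 mm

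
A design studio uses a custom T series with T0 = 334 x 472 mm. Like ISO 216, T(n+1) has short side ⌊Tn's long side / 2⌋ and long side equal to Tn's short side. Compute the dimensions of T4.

T1: ⌊472/2⌋ × 334 = 236 × 334 mm
T2: ⌊334/2⌋ × 236 = 167 × 236 mm
T3: ⌊236/2⌋ × 167 = 118 × 167 mm
T4: ⌊167/2⌋ × 118 = 83 × 118 mm

83 × 118 mm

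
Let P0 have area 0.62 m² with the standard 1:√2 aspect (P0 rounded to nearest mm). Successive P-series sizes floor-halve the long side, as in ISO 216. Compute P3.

Let P0's short side be w mm. w · w√2 = 0.62 m² = 620,000 mm², so w ≈ 662.1 mm and w√2 ≈ 936.4 mm → P0 = 662 × 936 mm.
P1: ⌊936/2⌋ × 662 = 468 × 662 mm
P2: ⌊662/2⌋ × 468 = 331 × 468 mm
P3: ⌊468/2⌋ × 331 = 234 × 331 mm

234 × 331 mm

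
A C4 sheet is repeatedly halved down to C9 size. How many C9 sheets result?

C4 = 229 × 324 mm; C9 = 40 × 57 mm.
Each halving step doubles the count; 5 steps from C4 to C9.
2^5 = 32.

32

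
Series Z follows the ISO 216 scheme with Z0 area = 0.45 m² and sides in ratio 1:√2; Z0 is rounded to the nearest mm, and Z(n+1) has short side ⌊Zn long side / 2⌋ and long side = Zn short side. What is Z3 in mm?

Let Z0's short side be w mm. w · w√2 = 0.45 m² = 450,000 mm², so w ≈ 564.1 mm and w√2 ≈ 797.7 mm → Z0 = 564 × 798 mm.
Z1: ⌊798/2⌋ × 564 = 399 × 564 mm
Z2: ⌊564/2⌋ × 399 = 282 × 399 mm
Z3: ⌊399/2⌋ × 282 = 199 × 282 mm

199 × 282 mm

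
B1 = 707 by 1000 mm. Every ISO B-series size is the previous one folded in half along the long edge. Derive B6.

B2: ⌊1000/2⌋ × 707 = 500 × 707 mm
B3: ⌊707/2⌋ × 500 = 353 × 500 mm
B4: ⌊500/2⌋ × 353 = 250 × 353 mm
B5: ⌊353/2⌋ × 250 = 176 × 250 mm
B6: ⌊250/2⌋ × 176 = 125 × 176 mm

125 × 176 mm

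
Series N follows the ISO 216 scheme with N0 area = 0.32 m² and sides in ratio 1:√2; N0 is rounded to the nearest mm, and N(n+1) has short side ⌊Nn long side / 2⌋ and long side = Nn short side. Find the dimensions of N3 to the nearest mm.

168 × 238 mm

Let N0's short side be w mm. w · w√2 = 0.32 m² = 320,000 mm², so w ≈ 475.7 mm and w√2 ≈ 672.7 mm → N0 = 476 × 673 mm.
N1: ⌊673/2⌋ × 476 = 336 × 476 mm
N2: ⌊476/2⌋ × 336 = 238 × 336 mm
N3: ⌊336/2⌋ × 238 = 168 × 238 mm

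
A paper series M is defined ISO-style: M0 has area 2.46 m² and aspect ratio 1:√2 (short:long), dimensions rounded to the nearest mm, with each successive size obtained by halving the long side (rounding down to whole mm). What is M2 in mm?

Let M0's short side be w mm. w · w√2 = 2.46 m² = 2,460,000 mm², so w ≈ 1318.9 mm and w√2 ≈ 1865.2 mm → M0 = 1319 × 1865 mm.
M1: ⌊1865/2⌋ × 1319 = 932 × 1319 mm
M2: ⌊1319/2⌋ × 932 = 659 × 932 mm

659 × 932 mm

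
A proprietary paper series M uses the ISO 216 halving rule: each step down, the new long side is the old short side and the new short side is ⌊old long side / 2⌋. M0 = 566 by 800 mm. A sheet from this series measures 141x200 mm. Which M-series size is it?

M0: 566 × 800 mm
M1: 400 × 566 mm
M2: 283 × 400 mm
M3: 200 × 283 mm
M4: 141 × 200 mm
M5: 100 × 141 mm
→ matches M4.

M4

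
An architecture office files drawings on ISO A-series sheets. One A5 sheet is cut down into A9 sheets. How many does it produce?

A5 = 148 × 210 mm; A9 = 37 × 52 mm.
Each halving step doubles the count; 4 steps from A5 to A9.
2^4 = 16.

16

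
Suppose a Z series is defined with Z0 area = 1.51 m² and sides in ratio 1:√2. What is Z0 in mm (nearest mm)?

1033 × 1461 mm

Let the short side be w mm. Then w · w√2 = 1.51 m² = 1,510,000 mm².
w² = 1,510,000/√2, so w ≈ 1033.3 mm; long side = w√2 ≈ 1461.3 mm.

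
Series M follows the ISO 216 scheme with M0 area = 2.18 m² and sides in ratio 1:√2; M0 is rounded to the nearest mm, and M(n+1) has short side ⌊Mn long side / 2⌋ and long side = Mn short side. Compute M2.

621 × 878 mm

Let M0's short side be w mm. w · w√2 = 2.18 m² = 2,180,000 mm², so w ≈ 1241.6 mm and w√2 ≈ 1755.8 mm → M0 = 1242 × 1756 mm.
M1: ⌊1756/2⌋ × 1242 = 878 × 1242 mm
M2: ⌊1242/2⌋ × 878 = 621 × 878 mm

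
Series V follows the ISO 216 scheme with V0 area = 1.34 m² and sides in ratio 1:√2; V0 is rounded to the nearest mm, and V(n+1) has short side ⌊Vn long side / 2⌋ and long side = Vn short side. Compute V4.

243 × 344 mm

Let V0's short side be w mm. w · w√2 = 1.34 m² = 1,340,000 mm², so w ≈ 973.4 mm and w√2 ≈ 1376.6 mm → V0 = 973 × 1377 mm.
V1: ⌊1377/2⌋ × 973 = 688 × 973 mm
V2: ⌊973/2⌋ × 688 = 486 × 688 mm
V3: ⌊688/2⌋ × 486 = 344 × 486 mm
V4: ⌊486/2⌋ × 344 = 243 × 344 mm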